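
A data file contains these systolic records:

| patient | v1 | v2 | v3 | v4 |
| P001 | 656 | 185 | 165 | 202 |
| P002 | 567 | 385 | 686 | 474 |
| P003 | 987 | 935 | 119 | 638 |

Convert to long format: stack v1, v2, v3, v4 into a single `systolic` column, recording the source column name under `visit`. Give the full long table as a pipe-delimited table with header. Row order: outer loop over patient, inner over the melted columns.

Each (patient, column) pair becomes one row: 3 × 4 = 12 rows.
For example, (P001, v1) → systolic=656.

| patient | visit | systolic |
| P001 | v1 | 656 |
| P001 | v2 | 185 |
| P001 | v3 | 165 |
| P001 | v4 | 202 |
| P002 | v1 | 567 |
| P002 | v2 | 385 |
| P002 | v3 | 686 |
| P002 | v4 | 474 |
| P003 | v1 | 987 |
| P003 | v2 | 935 |
| P003 | v3 | 119 |
| P003 | v4 | 638 |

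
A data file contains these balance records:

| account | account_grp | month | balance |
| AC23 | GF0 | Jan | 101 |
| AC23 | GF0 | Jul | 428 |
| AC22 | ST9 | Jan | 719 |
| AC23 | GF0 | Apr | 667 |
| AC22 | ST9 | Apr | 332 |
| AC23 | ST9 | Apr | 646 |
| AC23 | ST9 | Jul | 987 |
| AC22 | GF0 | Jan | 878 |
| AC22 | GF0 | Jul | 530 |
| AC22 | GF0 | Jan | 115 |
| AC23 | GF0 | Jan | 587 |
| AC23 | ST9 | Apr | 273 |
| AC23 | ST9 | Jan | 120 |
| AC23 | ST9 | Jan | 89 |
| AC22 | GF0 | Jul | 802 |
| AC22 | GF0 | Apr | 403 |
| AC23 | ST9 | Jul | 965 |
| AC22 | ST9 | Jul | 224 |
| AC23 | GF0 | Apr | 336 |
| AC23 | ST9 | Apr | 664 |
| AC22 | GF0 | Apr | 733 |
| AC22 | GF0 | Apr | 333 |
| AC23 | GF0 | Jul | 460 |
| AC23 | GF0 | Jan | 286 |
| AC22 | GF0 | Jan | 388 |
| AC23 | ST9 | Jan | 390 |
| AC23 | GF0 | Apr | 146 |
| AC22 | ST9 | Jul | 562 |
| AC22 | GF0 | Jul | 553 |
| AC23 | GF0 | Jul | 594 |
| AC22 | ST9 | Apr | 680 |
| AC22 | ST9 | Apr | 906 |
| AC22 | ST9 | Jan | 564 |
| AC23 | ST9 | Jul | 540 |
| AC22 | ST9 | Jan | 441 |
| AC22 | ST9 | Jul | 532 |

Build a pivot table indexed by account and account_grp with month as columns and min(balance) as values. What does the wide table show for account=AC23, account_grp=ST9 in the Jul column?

Rows with account=AC23, account_grp=ST9 and month=Jul: balance values are 987, 965, 540.
min(987, 965, 540) = 540.

540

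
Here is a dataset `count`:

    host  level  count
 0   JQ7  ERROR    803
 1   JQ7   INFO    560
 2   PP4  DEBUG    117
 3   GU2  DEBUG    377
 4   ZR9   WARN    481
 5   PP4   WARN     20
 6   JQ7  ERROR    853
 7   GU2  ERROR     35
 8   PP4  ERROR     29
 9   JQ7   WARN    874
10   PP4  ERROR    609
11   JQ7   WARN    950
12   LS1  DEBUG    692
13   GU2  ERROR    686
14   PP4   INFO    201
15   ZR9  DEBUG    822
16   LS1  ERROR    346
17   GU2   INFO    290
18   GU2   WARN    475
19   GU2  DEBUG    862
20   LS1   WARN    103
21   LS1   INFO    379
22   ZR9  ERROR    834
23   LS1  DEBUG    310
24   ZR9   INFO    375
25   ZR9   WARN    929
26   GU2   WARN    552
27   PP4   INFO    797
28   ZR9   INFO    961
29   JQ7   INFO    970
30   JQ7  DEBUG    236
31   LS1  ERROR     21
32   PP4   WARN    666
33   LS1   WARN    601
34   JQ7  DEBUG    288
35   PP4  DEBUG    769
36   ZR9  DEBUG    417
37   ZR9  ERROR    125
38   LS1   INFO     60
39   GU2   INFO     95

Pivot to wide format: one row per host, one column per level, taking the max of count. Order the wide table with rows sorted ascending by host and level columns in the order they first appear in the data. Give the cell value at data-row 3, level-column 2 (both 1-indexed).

379

With rows sorted ascending by host, row 3 is host=LS1. level columns in first-appearance order: ERROR, INFO, DEBUG, WARN; column 2 is INFO.
Long rows with host=LS1, level=INFO: max(379, 60) = 379.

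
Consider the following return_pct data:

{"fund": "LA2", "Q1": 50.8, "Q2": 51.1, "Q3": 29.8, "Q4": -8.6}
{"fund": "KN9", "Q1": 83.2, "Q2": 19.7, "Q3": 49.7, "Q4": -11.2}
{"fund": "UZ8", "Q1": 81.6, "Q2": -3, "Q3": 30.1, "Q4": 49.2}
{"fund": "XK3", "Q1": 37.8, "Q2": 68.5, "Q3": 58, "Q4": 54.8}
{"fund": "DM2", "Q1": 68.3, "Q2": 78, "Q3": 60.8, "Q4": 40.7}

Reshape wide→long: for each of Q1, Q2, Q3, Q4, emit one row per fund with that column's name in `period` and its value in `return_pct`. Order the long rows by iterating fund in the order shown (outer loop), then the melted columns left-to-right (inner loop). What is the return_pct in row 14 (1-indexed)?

68.5

20 rows total (5 × 4). Row 14: index ⌊(14-1)/4⌋ = 3 into fund → XK3; (14-1) mod 4 = 1 into the melted columns → Q2.
So row 14 is (XK3, Q2, 68.5); return_pct = 68.5.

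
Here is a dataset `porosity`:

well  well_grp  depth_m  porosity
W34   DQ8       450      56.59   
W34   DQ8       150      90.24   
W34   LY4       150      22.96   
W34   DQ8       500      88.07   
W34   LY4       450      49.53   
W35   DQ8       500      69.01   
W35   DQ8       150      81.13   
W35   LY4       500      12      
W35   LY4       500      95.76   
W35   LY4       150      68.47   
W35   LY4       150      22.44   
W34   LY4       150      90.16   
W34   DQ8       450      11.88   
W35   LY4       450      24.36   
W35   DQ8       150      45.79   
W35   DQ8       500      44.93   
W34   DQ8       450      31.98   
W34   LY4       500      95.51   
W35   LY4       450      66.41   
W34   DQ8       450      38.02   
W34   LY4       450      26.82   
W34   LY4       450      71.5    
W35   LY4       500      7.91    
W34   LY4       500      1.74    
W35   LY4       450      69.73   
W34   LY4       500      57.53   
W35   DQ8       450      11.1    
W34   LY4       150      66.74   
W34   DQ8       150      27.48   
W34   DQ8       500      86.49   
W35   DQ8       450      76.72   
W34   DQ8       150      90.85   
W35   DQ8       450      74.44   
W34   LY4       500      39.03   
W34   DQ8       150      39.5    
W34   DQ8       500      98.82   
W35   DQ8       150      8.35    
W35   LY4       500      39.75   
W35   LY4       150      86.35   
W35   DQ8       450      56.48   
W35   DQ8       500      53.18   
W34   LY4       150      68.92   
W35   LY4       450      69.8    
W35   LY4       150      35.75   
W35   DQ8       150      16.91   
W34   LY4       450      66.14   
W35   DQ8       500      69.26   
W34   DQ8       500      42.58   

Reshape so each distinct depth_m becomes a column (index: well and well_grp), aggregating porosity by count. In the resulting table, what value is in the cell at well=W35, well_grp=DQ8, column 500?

4

Rows with well=W35, well_grp=DQ8 and depth_m=500: porosity values are 69.01, 44.93, 53.18, 69.26.
4 rows match — count = 4.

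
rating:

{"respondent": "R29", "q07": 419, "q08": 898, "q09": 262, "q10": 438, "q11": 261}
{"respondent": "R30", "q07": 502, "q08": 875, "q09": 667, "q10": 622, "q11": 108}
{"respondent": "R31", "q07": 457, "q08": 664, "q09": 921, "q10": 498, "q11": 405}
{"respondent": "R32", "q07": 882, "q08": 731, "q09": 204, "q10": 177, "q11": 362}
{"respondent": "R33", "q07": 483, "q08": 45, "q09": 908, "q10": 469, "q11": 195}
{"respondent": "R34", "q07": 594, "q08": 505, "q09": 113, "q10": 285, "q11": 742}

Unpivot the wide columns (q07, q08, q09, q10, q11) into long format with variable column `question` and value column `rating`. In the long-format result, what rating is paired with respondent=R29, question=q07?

Unpivoting turns each (respondent, wide-column) pair into one long row.
The wide cell at row R29, column q07 holds 419, so the long row (R29, q07) has rating=419.

419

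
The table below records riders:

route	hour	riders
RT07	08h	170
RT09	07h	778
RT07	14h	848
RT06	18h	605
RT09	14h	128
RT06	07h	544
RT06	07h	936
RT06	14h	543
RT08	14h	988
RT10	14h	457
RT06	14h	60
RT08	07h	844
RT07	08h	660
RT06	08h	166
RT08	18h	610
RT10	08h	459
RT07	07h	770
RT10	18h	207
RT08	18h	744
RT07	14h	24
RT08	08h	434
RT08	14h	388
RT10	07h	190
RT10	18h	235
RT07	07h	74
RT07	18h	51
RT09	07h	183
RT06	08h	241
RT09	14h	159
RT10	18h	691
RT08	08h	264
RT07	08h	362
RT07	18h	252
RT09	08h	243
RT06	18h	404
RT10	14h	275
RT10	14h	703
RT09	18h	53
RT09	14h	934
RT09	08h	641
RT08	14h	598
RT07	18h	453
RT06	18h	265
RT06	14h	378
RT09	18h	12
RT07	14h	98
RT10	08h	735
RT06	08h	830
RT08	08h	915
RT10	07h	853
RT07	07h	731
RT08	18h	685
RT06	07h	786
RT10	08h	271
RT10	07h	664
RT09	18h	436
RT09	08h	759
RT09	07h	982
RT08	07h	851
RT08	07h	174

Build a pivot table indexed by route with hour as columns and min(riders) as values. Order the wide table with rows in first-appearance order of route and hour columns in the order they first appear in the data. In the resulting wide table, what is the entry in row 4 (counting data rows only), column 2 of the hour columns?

174

With rows in first-appearance order of route, row 4 is route=RT08. hour columns in first-appearance order: 08h, 07h, 14h, 18h; column 2 is 07h.
Long rows with route=RT08, hour=07h: min(844, 851, 174) = 174.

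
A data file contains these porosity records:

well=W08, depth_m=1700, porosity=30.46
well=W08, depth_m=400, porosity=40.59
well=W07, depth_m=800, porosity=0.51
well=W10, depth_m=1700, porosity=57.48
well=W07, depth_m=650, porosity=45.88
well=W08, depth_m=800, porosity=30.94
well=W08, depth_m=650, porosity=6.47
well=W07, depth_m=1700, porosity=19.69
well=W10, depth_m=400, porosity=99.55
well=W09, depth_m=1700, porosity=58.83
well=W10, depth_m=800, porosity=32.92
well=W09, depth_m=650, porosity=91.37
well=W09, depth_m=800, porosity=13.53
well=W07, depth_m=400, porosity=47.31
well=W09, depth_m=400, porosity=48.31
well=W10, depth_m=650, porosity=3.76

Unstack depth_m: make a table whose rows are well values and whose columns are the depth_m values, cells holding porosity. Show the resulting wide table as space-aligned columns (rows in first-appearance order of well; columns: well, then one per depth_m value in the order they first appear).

well  1700   400    800    650  
W08   30.46  40.59  30.94  6.47 
W07   19.69  47.31  0.51   45.88
W10   57.48  99.55  32.92  3.76 
W09   58.83  48.31  13.53  91.37

Columns: well plus the 4 distinct depth_m values (1700, 400, 800, 650).
For example, row W08 column 1700 takes porosity=30.46 from the long row (W08, 1700).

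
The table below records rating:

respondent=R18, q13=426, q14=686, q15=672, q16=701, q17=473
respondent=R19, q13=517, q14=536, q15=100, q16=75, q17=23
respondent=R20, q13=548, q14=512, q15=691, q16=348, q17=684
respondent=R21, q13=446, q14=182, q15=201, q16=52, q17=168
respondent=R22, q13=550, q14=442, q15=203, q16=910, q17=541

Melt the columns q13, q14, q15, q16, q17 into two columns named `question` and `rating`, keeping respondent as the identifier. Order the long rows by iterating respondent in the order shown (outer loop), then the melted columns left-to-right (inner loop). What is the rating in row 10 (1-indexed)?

25 rows total (5 × 5). Row 10: index ⌊(10-1)/5⌋ = 1 into respondent → R19; (10-1) mod 5 = 4 into the melted columns → q17.
So row 10 is (R19, q17, 23); rating = 23.

23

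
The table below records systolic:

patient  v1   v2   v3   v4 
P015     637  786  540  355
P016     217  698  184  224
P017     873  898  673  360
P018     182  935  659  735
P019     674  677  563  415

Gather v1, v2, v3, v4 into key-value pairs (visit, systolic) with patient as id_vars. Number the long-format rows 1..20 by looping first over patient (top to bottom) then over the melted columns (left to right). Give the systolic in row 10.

20 rows total (5 × 4). Row 10: index ⌊(10-1)/4⌋ = 2 into patient → P017; (10-1) mod 4 = 1 into the melted columns → v2.
So row 10 is (P017, v2, 898); systolic = 898.

898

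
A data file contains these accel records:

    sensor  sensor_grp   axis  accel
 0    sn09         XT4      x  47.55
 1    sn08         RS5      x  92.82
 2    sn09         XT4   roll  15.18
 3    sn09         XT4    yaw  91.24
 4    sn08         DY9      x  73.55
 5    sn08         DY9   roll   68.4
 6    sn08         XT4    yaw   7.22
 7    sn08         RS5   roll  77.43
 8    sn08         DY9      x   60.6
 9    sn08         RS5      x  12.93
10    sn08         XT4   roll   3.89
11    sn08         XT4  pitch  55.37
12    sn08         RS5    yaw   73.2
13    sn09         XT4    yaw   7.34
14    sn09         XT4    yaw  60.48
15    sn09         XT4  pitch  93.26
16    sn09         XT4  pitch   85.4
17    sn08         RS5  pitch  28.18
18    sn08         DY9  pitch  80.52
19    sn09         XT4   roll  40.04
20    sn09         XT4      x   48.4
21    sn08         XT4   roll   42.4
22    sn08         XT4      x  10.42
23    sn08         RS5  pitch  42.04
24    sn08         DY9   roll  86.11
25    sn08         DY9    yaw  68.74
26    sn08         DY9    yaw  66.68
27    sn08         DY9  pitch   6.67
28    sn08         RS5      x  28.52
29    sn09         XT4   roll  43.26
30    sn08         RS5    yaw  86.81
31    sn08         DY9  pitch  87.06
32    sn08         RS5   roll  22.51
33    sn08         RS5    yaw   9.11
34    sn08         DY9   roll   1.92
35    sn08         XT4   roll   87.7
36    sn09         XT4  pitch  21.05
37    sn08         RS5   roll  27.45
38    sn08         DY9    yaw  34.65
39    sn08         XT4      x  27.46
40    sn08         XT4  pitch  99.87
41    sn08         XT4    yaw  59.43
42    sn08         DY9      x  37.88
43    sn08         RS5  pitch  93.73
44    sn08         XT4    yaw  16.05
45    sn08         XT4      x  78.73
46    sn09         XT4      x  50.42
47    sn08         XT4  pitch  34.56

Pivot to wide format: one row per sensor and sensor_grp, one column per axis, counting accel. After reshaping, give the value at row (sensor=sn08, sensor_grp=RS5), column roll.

Rows with sensor=sn08, sensor_grp=RS5 and axis=roll: accel values are 77.43, 22.51, 27.45.
3 rows match — count = 3.

3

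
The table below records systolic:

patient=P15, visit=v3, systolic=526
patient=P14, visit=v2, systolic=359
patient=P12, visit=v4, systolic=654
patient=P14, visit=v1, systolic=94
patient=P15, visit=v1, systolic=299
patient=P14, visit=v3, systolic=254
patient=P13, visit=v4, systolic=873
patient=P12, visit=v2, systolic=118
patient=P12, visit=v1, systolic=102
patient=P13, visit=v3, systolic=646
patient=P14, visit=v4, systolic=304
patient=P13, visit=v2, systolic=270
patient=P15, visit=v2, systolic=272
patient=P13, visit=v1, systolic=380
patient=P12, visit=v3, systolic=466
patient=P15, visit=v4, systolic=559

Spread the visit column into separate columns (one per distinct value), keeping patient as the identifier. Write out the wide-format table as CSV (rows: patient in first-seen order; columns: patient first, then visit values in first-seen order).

Columns: patient plus the 4 distinct visit values (v3, v2, v4, v1).
For example, row P15 column v3 takes systolic=526 from the long row (P15, v3).

patient,v3,v2,v4,v1
P15,526,272,559,299
P14,254,359,304,94
P12,466,118,654,102
P13,646,270,873,380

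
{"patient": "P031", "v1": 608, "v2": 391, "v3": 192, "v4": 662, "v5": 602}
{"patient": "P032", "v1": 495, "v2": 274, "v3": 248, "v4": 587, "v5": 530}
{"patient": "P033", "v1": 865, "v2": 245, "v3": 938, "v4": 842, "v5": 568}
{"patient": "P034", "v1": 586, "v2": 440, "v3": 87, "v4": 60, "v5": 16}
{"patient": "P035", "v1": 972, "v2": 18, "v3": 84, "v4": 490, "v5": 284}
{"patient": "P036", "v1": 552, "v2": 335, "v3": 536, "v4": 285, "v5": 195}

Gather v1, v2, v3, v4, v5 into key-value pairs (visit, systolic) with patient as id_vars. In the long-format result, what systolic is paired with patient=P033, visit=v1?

865

Unpivoting turns each (patient, wide-column) pair into one long row.
The wide cell at row P033, column v1 holds 865, so the long row (P033, v1) has systolic=865.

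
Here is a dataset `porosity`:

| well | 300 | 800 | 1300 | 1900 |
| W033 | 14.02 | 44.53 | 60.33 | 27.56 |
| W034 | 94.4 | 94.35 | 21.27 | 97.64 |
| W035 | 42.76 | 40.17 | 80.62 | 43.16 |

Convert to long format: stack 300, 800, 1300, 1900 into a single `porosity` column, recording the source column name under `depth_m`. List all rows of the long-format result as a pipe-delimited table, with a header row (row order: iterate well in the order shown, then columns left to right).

Each (well, column) pair becomes one row: 3 × 4 = 12 rows.
For example, (W033, 300) → porosity=14.02.

| well | depth_m | porosity |
| W033 | 300 | 14.02 |
| W033 | 800 | 44.53 |
| W033 | 1300 | 60.33 |
| W033 | 1900 | 27.56 |
| W034 | 300 | 94.4 |
| W034 | 800 | 94.35 |
| W034 | 1300 | 21.27 |
| W034 | 1900 | 97.64 |
| W035 | 300 | 42.76 |
| W035 | 800 | 40.17 |
| W035 | 1300 | 80.62 |
| W035 | 1900 | 43.16 |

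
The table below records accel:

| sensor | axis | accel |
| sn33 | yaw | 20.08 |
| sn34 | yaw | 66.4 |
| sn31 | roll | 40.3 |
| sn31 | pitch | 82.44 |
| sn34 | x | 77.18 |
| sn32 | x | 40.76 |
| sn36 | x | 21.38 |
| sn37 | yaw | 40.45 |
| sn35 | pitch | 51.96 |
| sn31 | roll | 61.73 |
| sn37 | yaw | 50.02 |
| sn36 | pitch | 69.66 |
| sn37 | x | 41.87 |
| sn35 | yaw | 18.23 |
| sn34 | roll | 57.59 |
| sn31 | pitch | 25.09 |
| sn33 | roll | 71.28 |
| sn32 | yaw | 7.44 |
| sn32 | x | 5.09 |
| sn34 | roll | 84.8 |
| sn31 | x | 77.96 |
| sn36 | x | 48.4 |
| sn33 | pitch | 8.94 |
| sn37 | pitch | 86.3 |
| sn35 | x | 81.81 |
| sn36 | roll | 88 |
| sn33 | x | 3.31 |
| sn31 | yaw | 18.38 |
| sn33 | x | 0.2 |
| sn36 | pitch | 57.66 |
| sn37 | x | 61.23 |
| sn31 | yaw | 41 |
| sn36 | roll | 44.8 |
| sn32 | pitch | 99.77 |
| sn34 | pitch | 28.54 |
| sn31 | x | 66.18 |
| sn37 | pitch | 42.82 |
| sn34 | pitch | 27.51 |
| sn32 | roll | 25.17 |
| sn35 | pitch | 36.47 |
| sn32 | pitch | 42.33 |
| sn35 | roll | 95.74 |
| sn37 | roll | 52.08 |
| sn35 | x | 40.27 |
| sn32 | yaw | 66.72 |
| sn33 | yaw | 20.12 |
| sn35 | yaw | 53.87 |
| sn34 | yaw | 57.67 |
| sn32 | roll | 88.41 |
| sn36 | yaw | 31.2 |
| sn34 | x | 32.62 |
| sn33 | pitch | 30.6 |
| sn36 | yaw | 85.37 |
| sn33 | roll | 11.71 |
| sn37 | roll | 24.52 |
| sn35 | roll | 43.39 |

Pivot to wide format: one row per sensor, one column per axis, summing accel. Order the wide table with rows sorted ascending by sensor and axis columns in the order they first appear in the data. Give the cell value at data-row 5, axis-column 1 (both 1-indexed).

72.10

With rows sorted ascending by sensor, row 5 is sensor=sn35. axis columns in first-appearance order: yaw, roll, pitch, x; column 1 is yaw.
Long rows with sensor=sn35, axis=yaw: 18.23 + 53.87 = 72.10.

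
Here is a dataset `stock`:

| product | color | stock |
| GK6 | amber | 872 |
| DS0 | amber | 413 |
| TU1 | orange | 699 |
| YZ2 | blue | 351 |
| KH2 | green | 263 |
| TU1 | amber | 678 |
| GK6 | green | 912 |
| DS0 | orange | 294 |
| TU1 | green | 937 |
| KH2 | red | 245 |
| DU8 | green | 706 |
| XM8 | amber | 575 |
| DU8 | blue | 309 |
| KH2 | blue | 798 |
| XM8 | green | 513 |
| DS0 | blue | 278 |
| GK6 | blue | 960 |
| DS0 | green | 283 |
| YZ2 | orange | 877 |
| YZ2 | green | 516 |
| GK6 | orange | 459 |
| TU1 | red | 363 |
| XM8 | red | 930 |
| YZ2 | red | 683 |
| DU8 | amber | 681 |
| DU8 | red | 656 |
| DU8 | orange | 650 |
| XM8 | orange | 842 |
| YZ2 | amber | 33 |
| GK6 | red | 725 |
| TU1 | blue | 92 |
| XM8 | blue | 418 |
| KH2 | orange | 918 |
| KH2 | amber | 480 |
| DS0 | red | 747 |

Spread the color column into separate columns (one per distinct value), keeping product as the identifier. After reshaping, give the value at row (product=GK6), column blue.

960

Wide layout: rows indexed by product, columns are the 5 distinct color values (amber, orange, blue, green, red).
Cell (product=GK6, color=blue) draws from the long row where product=GK6 and color=blue, which has stock=960.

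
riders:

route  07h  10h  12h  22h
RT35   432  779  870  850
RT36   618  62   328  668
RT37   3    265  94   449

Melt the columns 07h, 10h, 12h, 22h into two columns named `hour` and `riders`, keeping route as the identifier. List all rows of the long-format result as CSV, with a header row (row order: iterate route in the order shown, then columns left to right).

route,hour,riders
RT35,07h,432
RT35,10h,779
RT35,12h,870
RT35,22h,850
RT36,07h,618
RT36,10h,62
RT36,12h,328
RT36,22h,668
RT37,07h,3
RT37,10h,265
RT37,12h,94
RT37,22h,449

Each (route, column) pair becomes one row: 3 × 4 = 12 rows.
For example, (RT35, 07h) → riders=432.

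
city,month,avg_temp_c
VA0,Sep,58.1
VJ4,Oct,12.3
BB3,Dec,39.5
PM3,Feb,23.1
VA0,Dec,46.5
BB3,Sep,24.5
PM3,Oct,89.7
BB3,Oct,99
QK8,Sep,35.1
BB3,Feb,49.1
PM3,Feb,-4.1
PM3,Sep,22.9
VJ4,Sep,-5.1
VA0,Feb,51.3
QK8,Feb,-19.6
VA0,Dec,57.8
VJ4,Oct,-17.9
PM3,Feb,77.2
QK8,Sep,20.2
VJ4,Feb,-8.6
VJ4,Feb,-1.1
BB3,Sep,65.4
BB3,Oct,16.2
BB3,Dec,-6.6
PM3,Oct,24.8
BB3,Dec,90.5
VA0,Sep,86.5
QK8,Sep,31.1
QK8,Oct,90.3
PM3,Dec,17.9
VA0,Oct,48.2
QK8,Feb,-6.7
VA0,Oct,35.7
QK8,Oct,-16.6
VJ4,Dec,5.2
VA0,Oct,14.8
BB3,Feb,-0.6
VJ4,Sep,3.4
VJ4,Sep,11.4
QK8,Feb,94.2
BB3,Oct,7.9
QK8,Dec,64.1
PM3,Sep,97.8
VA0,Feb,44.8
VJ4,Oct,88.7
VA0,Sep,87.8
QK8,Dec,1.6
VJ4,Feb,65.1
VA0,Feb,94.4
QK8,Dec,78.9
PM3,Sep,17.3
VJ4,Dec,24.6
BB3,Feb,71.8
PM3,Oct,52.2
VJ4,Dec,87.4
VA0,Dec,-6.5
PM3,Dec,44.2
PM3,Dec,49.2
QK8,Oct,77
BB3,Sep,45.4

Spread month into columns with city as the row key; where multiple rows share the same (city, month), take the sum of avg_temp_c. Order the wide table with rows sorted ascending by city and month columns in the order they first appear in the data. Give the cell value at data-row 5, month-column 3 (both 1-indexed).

With rows sorted ascending by city, row 5 is city=VJ4. month columns in first-appearance order: Sep, Oct, Dec, Feb; column 3 is Dec.
Long rows with city=VJ4, month=Dec: 5.2 + 24.6 + 87.4 = 117.2.

117.2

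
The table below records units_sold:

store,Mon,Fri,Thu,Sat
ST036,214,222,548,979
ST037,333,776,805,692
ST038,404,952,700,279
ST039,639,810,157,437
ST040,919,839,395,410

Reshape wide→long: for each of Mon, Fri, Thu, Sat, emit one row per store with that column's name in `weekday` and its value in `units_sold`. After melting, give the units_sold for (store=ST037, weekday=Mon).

333

Unpivoting turns each (store, wide-column) pair into one long row.
The wide cell at row ST037, column Mon holds 333, so the long row (ST037, Mon) has units_sold=333.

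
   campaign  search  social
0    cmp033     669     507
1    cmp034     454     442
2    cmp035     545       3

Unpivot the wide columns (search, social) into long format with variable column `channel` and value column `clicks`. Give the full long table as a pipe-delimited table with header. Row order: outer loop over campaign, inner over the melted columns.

Each (campaign, column) pair becomes one row: 3 × 2 = 6 rows.
For example, (cmp033, search) → clicks=669.

| campaign | channel | clicks |
| cmp033 | search | 669 |
| cmp033 | social | 507 |
| cmp034 | search | 454 |
| cmp034 | social | 442 |
| cmp035 | search | 545 |
| cmp035 | social | 3 |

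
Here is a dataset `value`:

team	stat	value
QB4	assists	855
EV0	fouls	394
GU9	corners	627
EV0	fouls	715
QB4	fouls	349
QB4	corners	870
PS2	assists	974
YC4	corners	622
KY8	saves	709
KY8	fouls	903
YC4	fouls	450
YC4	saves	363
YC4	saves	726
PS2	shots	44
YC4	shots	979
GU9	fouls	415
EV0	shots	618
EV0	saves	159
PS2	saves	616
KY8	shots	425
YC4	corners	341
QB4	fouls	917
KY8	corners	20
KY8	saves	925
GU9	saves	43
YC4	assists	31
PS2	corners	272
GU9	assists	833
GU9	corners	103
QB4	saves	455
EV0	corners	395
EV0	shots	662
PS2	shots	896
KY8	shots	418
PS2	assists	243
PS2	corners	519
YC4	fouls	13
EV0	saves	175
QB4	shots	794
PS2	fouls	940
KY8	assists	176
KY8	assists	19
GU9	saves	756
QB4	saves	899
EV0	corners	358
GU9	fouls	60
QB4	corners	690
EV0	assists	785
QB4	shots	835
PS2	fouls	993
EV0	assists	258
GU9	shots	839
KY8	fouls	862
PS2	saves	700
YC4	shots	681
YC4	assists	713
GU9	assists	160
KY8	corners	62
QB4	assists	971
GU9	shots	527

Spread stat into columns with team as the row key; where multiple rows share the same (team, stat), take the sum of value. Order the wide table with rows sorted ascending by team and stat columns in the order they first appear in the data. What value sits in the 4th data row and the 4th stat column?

With rows sorted ascending by team, row 4 is team=PS2. stat columns in first-appearance order: assists, fouls, corners, saves, shots; column 4 is saves.
Long rows with team=PS2, stat=saves: 616 + 700 = 1316.

1316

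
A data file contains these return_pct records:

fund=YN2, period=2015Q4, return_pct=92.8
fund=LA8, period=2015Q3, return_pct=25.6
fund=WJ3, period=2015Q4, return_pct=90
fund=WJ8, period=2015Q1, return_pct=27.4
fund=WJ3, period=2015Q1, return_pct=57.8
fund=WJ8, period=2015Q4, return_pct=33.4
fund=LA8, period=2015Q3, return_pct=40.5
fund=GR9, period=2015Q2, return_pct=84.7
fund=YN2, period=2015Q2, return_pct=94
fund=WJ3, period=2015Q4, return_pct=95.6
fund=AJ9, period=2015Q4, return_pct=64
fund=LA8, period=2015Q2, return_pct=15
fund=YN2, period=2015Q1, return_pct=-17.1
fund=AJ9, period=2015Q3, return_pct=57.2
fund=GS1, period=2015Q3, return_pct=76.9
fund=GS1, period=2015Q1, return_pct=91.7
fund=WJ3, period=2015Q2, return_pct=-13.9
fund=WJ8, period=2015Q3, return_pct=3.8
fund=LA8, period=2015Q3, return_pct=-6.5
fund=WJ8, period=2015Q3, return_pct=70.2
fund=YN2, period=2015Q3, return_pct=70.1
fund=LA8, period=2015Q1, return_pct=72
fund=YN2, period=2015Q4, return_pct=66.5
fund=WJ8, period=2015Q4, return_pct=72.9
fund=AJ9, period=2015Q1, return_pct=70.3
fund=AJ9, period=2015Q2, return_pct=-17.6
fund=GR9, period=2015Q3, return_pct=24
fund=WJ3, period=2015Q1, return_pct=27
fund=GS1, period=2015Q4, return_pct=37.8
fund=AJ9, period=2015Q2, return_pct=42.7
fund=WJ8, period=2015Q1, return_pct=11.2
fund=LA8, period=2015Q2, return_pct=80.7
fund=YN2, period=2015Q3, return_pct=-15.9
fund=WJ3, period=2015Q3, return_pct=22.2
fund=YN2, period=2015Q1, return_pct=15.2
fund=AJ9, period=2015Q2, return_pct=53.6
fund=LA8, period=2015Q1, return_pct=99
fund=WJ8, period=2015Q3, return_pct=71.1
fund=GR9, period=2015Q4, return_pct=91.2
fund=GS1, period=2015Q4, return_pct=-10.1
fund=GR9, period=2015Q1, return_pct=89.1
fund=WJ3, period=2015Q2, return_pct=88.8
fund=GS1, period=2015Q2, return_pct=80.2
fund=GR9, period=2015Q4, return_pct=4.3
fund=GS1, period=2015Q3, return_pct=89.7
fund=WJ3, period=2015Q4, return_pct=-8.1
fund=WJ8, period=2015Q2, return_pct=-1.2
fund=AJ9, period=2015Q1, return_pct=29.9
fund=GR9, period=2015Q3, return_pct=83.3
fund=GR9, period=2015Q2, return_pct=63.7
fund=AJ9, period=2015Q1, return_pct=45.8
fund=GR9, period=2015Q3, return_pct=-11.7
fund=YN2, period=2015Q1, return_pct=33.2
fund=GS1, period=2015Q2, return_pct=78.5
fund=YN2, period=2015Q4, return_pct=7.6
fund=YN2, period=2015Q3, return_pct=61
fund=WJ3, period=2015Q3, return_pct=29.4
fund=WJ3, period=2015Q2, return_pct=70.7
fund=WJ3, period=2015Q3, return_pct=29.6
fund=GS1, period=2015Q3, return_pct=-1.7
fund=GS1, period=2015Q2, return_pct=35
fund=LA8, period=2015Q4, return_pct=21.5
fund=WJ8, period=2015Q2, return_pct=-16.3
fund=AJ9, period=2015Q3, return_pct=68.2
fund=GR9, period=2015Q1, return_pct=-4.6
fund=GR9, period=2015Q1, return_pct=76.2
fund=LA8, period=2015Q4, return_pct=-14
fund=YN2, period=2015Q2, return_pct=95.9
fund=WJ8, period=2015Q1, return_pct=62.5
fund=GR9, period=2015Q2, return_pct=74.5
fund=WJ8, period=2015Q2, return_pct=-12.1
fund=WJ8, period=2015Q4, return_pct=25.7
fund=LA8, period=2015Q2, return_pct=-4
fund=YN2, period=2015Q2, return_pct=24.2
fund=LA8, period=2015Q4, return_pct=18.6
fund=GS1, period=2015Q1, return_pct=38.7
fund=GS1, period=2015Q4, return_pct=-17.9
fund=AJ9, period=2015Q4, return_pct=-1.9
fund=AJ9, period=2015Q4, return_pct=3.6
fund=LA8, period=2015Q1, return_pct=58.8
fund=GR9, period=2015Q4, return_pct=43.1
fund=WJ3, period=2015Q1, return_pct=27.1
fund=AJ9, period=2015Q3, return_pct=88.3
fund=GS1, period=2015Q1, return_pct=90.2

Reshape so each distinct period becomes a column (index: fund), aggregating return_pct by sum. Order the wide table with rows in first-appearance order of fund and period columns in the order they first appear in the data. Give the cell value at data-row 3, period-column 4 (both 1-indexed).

145.6

With rows in first-appearance order of fund, row 3 is fund=WJ3. period columns in first-appearance order: 2015Q4, 2015Q3, 2015Q1, 2015Q2; column 4 is 2015Q2.
Long rows with fund=WJ3, period=2015Q2: -13.9 + 88.8 + 70.7 = 145.6.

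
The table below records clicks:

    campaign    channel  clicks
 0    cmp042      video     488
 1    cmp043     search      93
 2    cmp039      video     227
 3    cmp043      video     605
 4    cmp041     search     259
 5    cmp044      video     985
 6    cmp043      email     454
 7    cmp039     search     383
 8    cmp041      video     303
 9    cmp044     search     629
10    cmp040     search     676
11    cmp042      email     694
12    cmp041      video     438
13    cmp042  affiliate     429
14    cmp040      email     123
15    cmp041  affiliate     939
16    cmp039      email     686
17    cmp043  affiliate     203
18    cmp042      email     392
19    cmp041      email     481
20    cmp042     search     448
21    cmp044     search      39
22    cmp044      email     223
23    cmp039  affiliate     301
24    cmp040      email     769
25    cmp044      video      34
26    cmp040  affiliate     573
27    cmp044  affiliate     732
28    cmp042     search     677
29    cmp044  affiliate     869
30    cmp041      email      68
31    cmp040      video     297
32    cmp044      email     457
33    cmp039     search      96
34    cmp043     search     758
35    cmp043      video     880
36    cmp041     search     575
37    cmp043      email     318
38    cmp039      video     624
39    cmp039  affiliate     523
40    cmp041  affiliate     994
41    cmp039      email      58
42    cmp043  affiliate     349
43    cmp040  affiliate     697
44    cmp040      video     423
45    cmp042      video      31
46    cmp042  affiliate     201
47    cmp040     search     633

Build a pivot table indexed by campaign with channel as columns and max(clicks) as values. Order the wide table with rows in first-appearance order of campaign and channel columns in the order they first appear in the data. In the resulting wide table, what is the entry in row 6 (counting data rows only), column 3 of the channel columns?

769

With rows in first-appearance order of campaign, row 6 is campaign=cmp040. channel columns in first-appearance order: video, search, email, affiliate; column 3 is email.
Long rows with campaign=cmp040, channel=email: max(123, 769) = 769.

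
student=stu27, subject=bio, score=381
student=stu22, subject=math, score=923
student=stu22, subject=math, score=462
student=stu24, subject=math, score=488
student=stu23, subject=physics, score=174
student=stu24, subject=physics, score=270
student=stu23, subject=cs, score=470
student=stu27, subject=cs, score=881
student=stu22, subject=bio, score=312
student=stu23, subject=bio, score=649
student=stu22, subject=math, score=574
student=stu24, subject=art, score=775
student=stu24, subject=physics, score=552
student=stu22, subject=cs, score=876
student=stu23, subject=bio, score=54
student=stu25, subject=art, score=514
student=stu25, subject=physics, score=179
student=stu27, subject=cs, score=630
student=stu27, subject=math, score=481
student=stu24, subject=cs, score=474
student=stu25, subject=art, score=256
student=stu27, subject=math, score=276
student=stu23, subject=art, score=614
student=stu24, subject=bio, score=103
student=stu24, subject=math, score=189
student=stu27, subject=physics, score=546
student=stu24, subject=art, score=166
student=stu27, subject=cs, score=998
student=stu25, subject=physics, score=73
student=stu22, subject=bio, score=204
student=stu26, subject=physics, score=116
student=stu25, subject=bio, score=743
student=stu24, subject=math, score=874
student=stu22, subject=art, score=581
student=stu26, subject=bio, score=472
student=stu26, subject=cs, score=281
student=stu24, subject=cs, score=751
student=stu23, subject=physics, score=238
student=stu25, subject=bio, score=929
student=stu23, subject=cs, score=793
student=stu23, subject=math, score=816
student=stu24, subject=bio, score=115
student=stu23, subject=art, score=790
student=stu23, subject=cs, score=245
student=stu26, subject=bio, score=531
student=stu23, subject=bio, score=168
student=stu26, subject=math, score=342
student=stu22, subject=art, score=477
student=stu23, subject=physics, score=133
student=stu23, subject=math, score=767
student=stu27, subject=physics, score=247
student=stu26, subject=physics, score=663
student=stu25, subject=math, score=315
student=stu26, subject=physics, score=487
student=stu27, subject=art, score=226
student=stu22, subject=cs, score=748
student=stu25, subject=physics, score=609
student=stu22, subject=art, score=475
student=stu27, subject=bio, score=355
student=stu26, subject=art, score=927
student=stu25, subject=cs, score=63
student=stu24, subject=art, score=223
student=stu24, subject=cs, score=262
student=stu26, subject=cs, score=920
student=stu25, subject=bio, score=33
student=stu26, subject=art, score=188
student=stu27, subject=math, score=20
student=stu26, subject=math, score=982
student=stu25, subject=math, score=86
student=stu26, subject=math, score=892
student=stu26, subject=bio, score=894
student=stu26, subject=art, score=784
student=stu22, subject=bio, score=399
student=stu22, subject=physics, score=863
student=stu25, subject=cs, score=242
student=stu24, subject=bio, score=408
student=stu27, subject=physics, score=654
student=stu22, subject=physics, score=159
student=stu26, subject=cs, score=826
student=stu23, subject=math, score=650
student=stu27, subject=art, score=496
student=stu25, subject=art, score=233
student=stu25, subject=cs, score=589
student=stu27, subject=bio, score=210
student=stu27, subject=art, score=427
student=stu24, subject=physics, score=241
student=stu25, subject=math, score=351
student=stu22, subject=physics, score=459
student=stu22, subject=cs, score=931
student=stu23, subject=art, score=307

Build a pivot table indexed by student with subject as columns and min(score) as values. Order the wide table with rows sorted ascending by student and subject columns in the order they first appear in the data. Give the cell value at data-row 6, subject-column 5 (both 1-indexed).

226

With rows sorted ascending by student, row 6 is student=stu27. subject columns in first-appearance order: bio, math, physics, cs, art; column 5 is art.
Long rows with student=stu27, subject=art: min(226, 496, 427) = 226.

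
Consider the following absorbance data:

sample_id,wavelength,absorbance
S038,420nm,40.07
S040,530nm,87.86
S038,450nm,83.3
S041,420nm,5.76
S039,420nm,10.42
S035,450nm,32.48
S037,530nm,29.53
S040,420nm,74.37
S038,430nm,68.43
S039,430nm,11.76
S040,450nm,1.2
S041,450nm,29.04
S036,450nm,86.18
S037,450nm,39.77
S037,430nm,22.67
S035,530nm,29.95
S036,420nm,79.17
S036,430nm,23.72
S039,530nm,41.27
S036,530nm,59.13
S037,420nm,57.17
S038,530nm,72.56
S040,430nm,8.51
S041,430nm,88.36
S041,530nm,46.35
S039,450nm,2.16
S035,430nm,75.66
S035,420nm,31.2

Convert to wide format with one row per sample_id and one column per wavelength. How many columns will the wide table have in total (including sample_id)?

5

1 column for sample_id plus 4 distinct wavelength values → 5 columns.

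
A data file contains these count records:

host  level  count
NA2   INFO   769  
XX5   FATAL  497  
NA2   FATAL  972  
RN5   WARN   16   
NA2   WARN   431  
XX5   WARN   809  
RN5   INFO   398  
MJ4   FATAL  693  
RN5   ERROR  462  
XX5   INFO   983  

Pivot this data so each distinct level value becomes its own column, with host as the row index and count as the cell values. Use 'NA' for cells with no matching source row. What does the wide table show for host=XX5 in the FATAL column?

497

The long row with host=XX5, level=FATAL has count=497.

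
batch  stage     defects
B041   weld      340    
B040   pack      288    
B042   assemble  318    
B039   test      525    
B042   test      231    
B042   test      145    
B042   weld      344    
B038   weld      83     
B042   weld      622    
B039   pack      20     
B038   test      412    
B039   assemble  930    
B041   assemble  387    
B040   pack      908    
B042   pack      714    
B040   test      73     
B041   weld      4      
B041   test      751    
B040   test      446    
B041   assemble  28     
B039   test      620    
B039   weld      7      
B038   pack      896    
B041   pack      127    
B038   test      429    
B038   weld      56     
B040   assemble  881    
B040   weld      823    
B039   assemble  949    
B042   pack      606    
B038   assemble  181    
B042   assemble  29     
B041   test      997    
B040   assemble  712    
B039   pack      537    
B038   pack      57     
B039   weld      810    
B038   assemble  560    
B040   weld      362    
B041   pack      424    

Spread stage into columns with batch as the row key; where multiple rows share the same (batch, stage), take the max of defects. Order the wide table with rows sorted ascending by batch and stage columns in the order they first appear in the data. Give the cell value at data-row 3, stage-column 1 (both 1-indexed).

823

With rows sorted ascending by batch, row 3 is batch=B040. stage columns in first-appearance order: weld, pack, assemble, test; column 1 is weld.
Long rows with batch=B040, stage=weld: max(823, 362) = 823.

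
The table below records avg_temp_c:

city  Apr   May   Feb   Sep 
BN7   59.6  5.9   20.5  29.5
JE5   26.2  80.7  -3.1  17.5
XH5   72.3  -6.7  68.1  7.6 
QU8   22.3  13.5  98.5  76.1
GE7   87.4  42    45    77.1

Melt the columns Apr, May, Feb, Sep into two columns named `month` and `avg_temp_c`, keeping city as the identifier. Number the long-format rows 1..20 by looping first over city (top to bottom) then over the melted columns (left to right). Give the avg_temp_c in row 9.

72.3

20 rows total (5 × 4). Row 9: index ⌊(9-1)/4⌋ = 2 into city → XH5; (9-1) mod 4 = 0 into the melted columns → Apr.
So row 9 is (XH5, Apr, 72.3); avg_temp_c = 72.3.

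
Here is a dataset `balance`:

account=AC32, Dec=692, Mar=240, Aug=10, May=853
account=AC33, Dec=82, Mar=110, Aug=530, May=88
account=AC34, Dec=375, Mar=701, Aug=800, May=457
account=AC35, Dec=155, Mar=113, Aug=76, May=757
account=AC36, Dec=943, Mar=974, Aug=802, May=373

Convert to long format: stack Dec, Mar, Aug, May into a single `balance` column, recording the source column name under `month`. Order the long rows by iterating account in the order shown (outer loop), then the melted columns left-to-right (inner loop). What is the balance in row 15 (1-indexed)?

20 rows total (5 × 4). Row 15: index ⌊(15-1)/4⌋ = 3 into account → AC35; (15-1) mod 4 = 2 into the melted columns → Aug.
So row 15 is (AC35, Aug, 76); balance = 76.

76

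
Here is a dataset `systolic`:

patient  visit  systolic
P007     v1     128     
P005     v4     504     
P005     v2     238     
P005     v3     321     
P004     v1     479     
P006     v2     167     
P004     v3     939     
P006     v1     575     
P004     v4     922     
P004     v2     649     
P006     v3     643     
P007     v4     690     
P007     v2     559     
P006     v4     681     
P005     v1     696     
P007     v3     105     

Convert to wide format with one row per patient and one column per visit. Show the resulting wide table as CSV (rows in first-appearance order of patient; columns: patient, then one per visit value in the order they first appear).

patient,v1,v4,v2,v3
P007,128,690,559,105
P005,696,504,238,321
P004,479,922,649,939
P006,575,681,167,643

Columns: patient plus the 4 distinct visit values (v1, v4, v2, v3).
For example, row P007 column v1 takes systolic=128 from the long row (P007, v1).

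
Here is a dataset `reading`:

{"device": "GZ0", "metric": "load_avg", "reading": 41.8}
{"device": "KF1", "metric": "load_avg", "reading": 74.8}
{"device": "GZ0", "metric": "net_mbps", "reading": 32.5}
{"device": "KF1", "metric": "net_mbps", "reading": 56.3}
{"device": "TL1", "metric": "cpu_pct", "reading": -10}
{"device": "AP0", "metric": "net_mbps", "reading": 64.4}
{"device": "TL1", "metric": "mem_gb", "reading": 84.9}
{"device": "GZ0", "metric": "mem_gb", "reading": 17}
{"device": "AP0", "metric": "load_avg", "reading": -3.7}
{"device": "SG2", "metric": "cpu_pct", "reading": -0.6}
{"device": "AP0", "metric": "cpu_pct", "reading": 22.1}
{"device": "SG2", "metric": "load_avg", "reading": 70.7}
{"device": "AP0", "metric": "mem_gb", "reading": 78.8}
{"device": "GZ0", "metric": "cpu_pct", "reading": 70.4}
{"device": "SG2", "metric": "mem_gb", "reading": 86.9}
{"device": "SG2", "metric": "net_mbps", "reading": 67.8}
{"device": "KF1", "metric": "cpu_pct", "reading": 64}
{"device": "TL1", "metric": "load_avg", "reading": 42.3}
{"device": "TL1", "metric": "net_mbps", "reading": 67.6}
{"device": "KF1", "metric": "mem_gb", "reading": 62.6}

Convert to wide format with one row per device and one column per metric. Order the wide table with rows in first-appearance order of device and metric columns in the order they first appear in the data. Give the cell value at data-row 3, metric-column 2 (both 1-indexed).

67.6

With rows in first-appearance order of device, row 3 is device=TL1. metric columns in first-appearance order: load_avg, net_mbps, cpu_pct, mem_gb; column 2 is net_mbps.
Long rows with device=TL1, metric=net_mbps: reading = 67.6.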